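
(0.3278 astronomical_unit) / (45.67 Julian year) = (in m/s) 34.03. Check: 1 astronomical_unit = 1.4959787e+11 m, so 0.3278 astronomical_unit = 0.3278 * 1.4959787e+11 = 4.9038182e+10 m. 1 Julian year = 31557600 s, so 45.67 Julian year = 45.67 * 31557600 = 1.4412356e+09 s. Combine: 4.9038182e+10 m / 1.4412356e+09 s = 34.025098 m/s. Result: 34.025098 m/s ≈ 34.03 m/s (4 s.f.).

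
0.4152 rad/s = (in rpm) 3.965. Check: 1 rpm = 0.10471976 rad/s, so 0.4152 rad/s = 0.4152 / 0.10471976 = 3.9648679 rpm ≈ 3.965 rpm (4 s.f.).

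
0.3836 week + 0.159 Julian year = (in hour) 1 week = 604800 s, so 0.3836 week = 0.3836 * 604800 = 232001.28 s. 1 Julian year = 31557600 s, so 0.159 Julian year = 0.159 * 31557600 = 5017658.4 s. Sum: 232001.28 + 5017658.4 = 5249659.7 s. 1 hour = 3600 s, so 5249659.7 s = 5249659.7 / 3600 = 1458.2388 hour ≈ 1458 hour (4 s.f.). Final answer: 1458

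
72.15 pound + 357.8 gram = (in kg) 33.08. Check: 1 pound = 0.45359237 kg, so 72.15 pound = 72.15 * 0.45359237 = 32.726689 kg. 1 gram = 0.001 kg, so 357.8 gram = 357.8 * 0.001 = 0.3578 kg. Sum: 32.726689 + 0.3578 = 33.084489 kg. Result: 33.084489 kg ≈ 33.08 kg (4 s.f.).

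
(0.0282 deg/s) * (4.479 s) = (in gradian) 0.1403. Check: 1 deg/s = 0.017453293 rad/s, so 0.0282 deg/s = 0.0282 * 0.017453293 = 0.00049218285 rad/s. 4.479 s is already in s. Combine: 0.00049218285 rad/s * 4.479 s = 0.002204487 rad. 1 gradian = 0.015707963 rad, so 0.002204487 rad = 0.002204487 / 0.015707963 = 0.140342 gradian ≈ 0.1403 gradian (4 s.f.).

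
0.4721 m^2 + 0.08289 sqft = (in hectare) 0.4721 m^2 is already in m^2. 1 sqft = 0.09290304 m^2, so 0.08289 sqft = 0.08289 * 0.09290304 = 0.007700733 m^2. Sum: 0.4721 + 0.007700733 = 0.47980073 m^2. 1 hectare = 10000 m^2, so 0.47980073 m^2 = 0.47980073 / 10000 = 4.7980073e-05 hectare ≈ 4.798e-05 hectare (4 s.f.). Final answer: 4.798e-05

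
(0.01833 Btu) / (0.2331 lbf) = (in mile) 0.01159. Check: 1 Btu = 1055.0559 J, so 0.01833 Btu = 0.01833 * 1055.0559 = 19.339174 J. 1 lbf = 4.4482216 N, so 0.2331 lbf = 0.2331 * 4.4482216 = 1.0368805 N. Combine: 19.339174 J / 1.0368805 N = 18.651305 m. 1 mile = 1609.344 m, so 18.651305 m = 18.651305 / 1609.344 = 0.011589384 mile ≈ 0.01159 mile (4 s.f.).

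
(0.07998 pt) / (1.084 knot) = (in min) 1 pt = 0.00035277778 m, so 0.07998 pt = 0.07998 * 0.00035277778 = 2.8215167e-05 m. 1 knot = 0.51444444 m/s, so 1.084 knot = 1.084 * 0.51444444 = 0.55765778 m/s. Combine: 2.8215167e-05 m / 0.55765778 m/s = 5.0595845e-05 s. 1 min = 60 s, so 5.0595845e-05 s = 5.0595845e-05 / 60 = 8.4326409e-07 min ≈ 8.433e-07 min (4 s.f.). Final answer: 8.433e-07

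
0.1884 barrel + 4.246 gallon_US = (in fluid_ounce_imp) 1620. Check: 1 barrel = 0.15898729 m^3, so 0.1884 barrel = 0.1884 * 0.15898729 = 0.029953206 m^3. 1 gallon_US = 0.0037854118 m^3, so 4.246 gallon_US = 4.246 * 0.0037854118 = 0.016072858 m^3. Sum: 0.029953206 + 0.016072858 = 0.046026065 m^3. 1 fluid_ounce_imp = 2.8413063e-05 m^3, so 0.046026065 m^3 = 0.046026065 / 2.8413063e-05 = 1619.891 fluid_ounce_imp ≈ 1620 fluid_ounce_imp (4 s.f.).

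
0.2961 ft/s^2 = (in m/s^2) 1 ft/s^2 = 0.3048 m/s^2, so 0.2961 ft/s^2 = 0.2961 * 0.3048 = 0.09025128 m/s^2. Result: 0.09025128 m/s^2 ≈ 0.09025 m/s^2 (4 s.f.). Final answer: 0.09025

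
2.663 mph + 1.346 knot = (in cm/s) 1 mph = 0.44704 m/s, so 2.663 mph = 2.663 * 0.44704 = 1.1904675 m/s. 1 knot = 0.51444444 m/s, so 1.346 knot = 1.346 * 0.51444444 = 0.69244222 m/s. Sum: 1.1904675 + 0.69244222 = 1.8829097 m/s. 1 cm/s = 0.01 m/s, so 1.8829097 m/s = 1.8829097 / 0.01 = 188.29097 cm/s ≈ 188.3 cm/s (4 s.f.). Final answer: 188.3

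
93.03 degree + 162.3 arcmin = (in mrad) 1671. Check: 1 degree = 0.017453293 rad, so 93.03 degree = 93.03 * 0.017453293 = 1.6236798 rad. 1 arcmin = 0.00029088821 rad, so 162.3 arcmin = 162.3 * 0.00029088821 = 0.047211156 rad. Sum: 1.6236798 + 0.047211156 = 1.670891 rad. 1 mrad = 0.001 rad, so 1.670891 rad = 1.670891 / 0.001 = 1670.891 mrad ≈ 1671 mrad (4 s.f.).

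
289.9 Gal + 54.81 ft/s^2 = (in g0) 1 Gal = 0.01 m/s^2, so 289.9 Gal = 289.9 * 0.01 = 2.899 m/s^2. 1 ft/s^2 = 0.3048 m/s^2, so 54.81 ft/s^2 = 54.81 * 0.3048 = 16.706088 m/s^2. Sum: 2.899 + 16.706088 = 19.605088 m/s^2. 1 g0 = 9.80665 m/s^2, so 19.605088 m/s^2 = 19.605088 / 9.80665 = 1.9991626 g0 ≈ 1.999 g0 (4 s.f.). Final answer: 1.999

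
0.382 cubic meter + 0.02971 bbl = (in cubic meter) 0.3867. Check: 0.382 cubic meter = 0.382 m^3. 1 bbl = 0.15898729 m^3, so 0.02971 bbl = 0.02971 * 0.15898729 = 0.0047235125 m^3. Sum: 0.382 + 0.0047235125 = 0.38672351 m^3. 0.38672351 m^3 = 0.38672351 cubic meter ≈ 0.3867 cubic meter (4 s.f.).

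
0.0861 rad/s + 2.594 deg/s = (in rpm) 1.255. Check: 0.0861 rad/s is already in rad/s. 1 deg/s = 0.017453293 rad/s, so 2.594 deg/s = 2.594 * 0.017453293 = 0.045273841 rad/s. Sum: 0.0861 + 0.045273841 = 0.13137384 rad/s. 1 rpm = 0.10471976 rad/s, so 0.13137384 rad/s = 0.13137384 / 0.10471976 = 1.2545278 rpm ≈ 1.255 rpm (4 s.f.).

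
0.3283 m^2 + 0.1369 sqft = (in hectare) 0.3283 m^2 is already in m^2. 1 sqft = 0.09290304 m^2, so 0.1369 sqft = 0.1369 * 0.09290304 = 0.012718426 m^2. Sum: 0.3283 + 0.012718426 = 0.34101843 m^2. 1 hectare = 10000 m^2, so 0.34101843 m^2 = 0.34101843 / 10000 = 3.4101843e-05 hectare ≈ 3.41e-05 hectare (4 s.f.). Final answer: 3.41e-05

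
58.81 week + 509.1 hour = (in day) 432.9. Check: 1 week = 604800 s, so 58.81 week = 58.81 * 604800 = 35568288 s. 1 hour = 3600 s, so 509.1 hour = 509.1 * 3600 = 1832760 s. Sum: 35568288 + 1832760 = 37401048 s. 1 day = 86400 s, so 37401048 s = 37401048 / 86400 = 432.8825 day ≈ 432.9 day (4 s.f.).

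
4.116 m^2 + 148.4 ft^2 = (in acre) 4.116 m^2 is already in m^2. 1 ft^2 = 0.09290304 m^2, so 148.4 ft^2 = 148.4 * 0.09290304 = 13.786811 m^2. Sum: 4.116 + 13.786811 = 17.902811 m^2. 1 acre = 4046.8564 m^2, so 17.902811 m^2 = 17.902811 / 4046.8564 = 0.004423881 acre ≈ 0.004424 acre (4 s.f.). Final answer: 0.004424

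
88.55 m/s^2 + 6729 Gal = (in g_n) 88.55 m/s^2 is already in m/s^2. 1 Gal = 0.01 m/s^2, so 6729 Gal = 6729 * 0.01 = 67.29 m/s^2. Sum: 88.55 + 67.29 = 155.84 m/s^2. 1 g_n = 9.80665 m/s^2, so 155.84 m/s^2 = 155.84 / 9.80665 = 15.891257 g_n ≈ 15.89 g_n (4 s.f.). Final answer: 15.89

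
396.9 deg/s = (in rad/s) 1 deg/s = 0.017453293 rad/s, so 396.9 deg/s = 396.9 * 0.017453293 = 6.9272118 rad/s. Result: 6.9272118 rad/s ≈ 6.927 rad/s (4 s.f.). Final answer: 6.927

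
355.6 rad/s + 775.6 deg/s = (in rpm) 355.6 rad/s is already in rad/s. 1 deg/s = 0.017453293 rad/s, so 775.6 deg/s = 775.6 * 0.017453293 = 13.536774 rad/s. Sum: 355.6 + 13.536774 = 369.13677 rad/s. 1 rpm = 0.10471976 rad/s, so 369.13677 rad/s = 369.13677 / 0.10471976 = 3524.9965 rpm ≈ 3525 rpm (4 s.f.). Final answer: 3525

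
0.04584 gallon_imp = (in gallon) 0.05505. Check: 1 gallon_imp = 0.00454609 m^3, so 0.04584 gallon_imp = 0.04584 * 0.00454609 = 0.00020839277 m^3. 1 gallon = 0.0037854118 m^3, so 0.00020839277 m^3 = 0.00020839277 / 0.0037854118 = 0.055051545 gallon ≈ 0.05505 gallon (4 s.f.).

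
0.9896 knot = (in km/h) 1 knot = 0.51444444 m/s, so 0.9896 knot = 0.9896 * 0.51444444 = 0.50909422 m/s. 1 km/h = 0.27777778 m/s, so 0.50909422 m/s = 0.50909422 / 0.27777778 = 1.8327392 km/h ≈ 1.833 km/h (4 s.f.). Final answer: 1.833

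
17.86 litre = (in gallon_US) 1 litre = 0.001 m^3, so 17.86 litre = 17.86 * 0.001 = 0.01786 m^3. 1 gallon_US = 0.0037854118 m^3, so 0.01786 m^3 = 0.01786 / 0.0037854118 = 4.7181129 gallon_US ≈ 4.718 gallon_US (4 s.f.). Final answer: 4.718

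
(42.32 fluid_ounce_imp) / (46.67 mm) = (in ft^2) 0.2773. Check: 1 fluid_ounce_imp = 2.8413063e-05 m^3, so 42.32 fluid_ounce_imp = 42.32 * 2.8413063e-05 = 0.0012024408 m^3. 1 mm = 0.001 m, so 46.67 mm = 46.67 * 0.001 = 0.04667 m. Combine: 0.0012024408 m^3 / 0.04667 m = 0.025764748 m^2. 1 ft^2 = 0.09290304 m^2, so 0.025764748 m^2 = 0.025764748 / 0.09290304 = 0.27732944 ft^2 ≈ 0.2773 ft^2 (4 s.f.).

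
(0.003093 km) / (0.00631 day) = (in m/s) 1 km = 1000 m, so 0.003093 km = 0.003093 * 1000 = 3.093 m. 1 day = 86400 s, so 0.00631 day = 0.00631 * 86400 = 545.184 s. Combine: 3.093 m / 545.184 s = 0.005673314 m/s. Result: 0.005673314 m/s ≈ 0.005673 m/s (4 s.f.). Final answer: 0.005673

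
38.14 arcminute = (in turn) 0.001766. Check: 1 arcminute = 0.00029088821 rad, so 38.14 arcminute = 38.14 * 0.00029088821 = 0.011094476 rad. 1 turn = 6.2831853 rad, so 0.011094476 rad = 0.011094476 / 6.2831853 = 0.0017657407 turn ≈ 0.001766 turn (4 s.f.).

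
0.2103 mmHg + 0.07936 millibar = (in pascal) 1 mmHg = 133.32237 Pa, so 0.2103 mmHg = 0.2103 * 133.32237 = 28.037694 Pa. 1 millibar = 100 Pa, so 0.07936 millibar = 0.07936 * 100 = 7.936 Pa. Sum: 28.037694 + 7.936 = 35.973694 Pa. 35.973694 Pa = 35.973694 pascal ≈ 35.97 pascal (4 s.f.). Final answer: 35.97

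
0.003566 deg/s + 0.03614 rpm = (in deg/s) 0.2204. Check: 1 deg/s = 0.017453293 rad/s, so 0.003566 deg/s = 0.003566 * 0.017453293 = 6.2238441e-05 rad/s. 1 rpm = 0.10471976 rad/s, so 0.03614 rpm = 0.03614 * 0.10471976 = 0.003784572 rad/s. Sum: 6.2238441e-05 + 0.003784572 = 0.0038468104 rad/s. 1 deg/s = 0.017453293 rad/s, so 0.0038468104 rad/s = 0.0038468104 / 0.017453293 = 0.220406 deg/s ≈ 0.2204 deg/s (4 s.f.).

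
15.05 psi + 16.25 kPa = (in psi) 17.41. Check: 1 psi = 6894.7573 Pa, so 15.05 psi = 15.05 * 6894.7573 = 103766.1 Pa. 1 kPa = 1000 Pa, so 16.25 kPa = 16.25 * 1000 = 16250 Pa. Sum: 103766.1 + 16250 = 120016.1 Pa. 1 psi = 6894.7573 Pa, so 120016.1 Pa = 120016.1 / 6894.7573 = 17.406863 psi ≈ 17.41 psi (4 s.f.).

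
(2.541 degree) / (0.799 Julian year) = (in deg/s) 1 degree = 0.017453293 rad, so 2.541 degree = 2.541 * 0.017453293 = 0.044348816 rad. 1 Julian year = 31557600 s, so 0.799 Julian year = 0.799 * 31557600 = 25214522 s. Combine: 0.044348816 rad / 25214522 s = 1.7588601e-09 rad/s. 1 deg/s = 0.017453293 rad/s, so 1.7588601e-09 rad/s = 1.7588601e-09 / 0.017453293 = 1.0077526e-07 deg/s ≈ 1.008e-07 deg/s (4 s.f.). Final answer: 1.008e-07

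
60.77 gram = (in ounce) 1 gram = 0.001 kg, so 60.77 gram = 60.77 * 0.001 = 0.06077 kg. 1 ounce = 0.028349523 kg, so 0.06077 kg = 0.06077 / 0.028349523 = 2.1435987 ounce ≈ 2.144 ounce (4 s.f.). Final answer: 2.144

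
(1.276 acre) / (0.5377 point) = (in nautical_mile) 1 acre = 4046.8564 m^2, so 1.276 acre = 1.276 * 4046.8564 = 5163.7888 m^2. 1 point = 0.00035277778 m, so 0.5377 point = 0.5377 * 0.00035277778 = 0.00018968861 m. Combine: 5163.7888 m^2 / 0.00018968861 m = 27222450 m. 1 nautical_mile = 1852 m, so 27222450 m = 27222450 / 1852 = 14698.947 nautical_mile ≈ 1.47e+04 nautical_mile (4 s.f.). Final answer: 1.47e+04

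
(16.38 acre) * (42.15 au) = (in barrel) 2.629e+18. Check: 1 acre = 4046.8564 m^2, so 16.38 acre = 16.38 * 4046.8564 = 66287.508 m^2. 1 au = 1.4959787e+11 m, so 42.15 au = 42.15 * 1.4959787e+11 = 6.3055503e+12 m. Combine: 66287.508 m^2 * 6.3055503e+12 m = 4.1797921e+17 m^3. 1 barrel = 0.15898729 m^3, so 4.1797921e+17 m^3 = 4.1797921e+17 / 0.15898729 = 2.6290102e+18 barrel ≈ 2.629e+18 barrel (4 s.f.).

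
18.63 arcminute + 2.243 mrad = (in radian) 1 arcminute = 0.00029088821 rad, so 18.63 arcminute = 18.63 * 0.00029088821 = 0.0054192473 rad. 1 mrad = 0.001 rad, so 2.243 mrad = 2.243 * 0.001 = 0.002243 rad. Sum: 0.0054192473 + 0.002243 = 0.0076622473 rad. 0.0076622473 rad = 0.0076622473 radian ≈ 0.007662 radian (4 s.f.). Final answer: 0.007662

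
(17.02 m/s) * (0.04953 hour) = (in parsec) 9.835e-14. Check: 17.02 m/s is already in m/s. 1 hour = 3600 s, so 0.04953 hour = 0.04953 * 3600 = 178.308 s. Combine: 17.02 m/s * 178.308 s = 3034.8022 m. 1 parsec = 3.0856776e+16 m, so 3034.8022 m = 3034.8022 / 3.0856776e+16 = 9.835124e-14 parsec ≈ 9.835e-14 parsec (4 s.f.).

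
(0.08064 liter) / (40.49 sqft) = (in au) 1.433e-16. Check: 1 liter = 0.001 m^3, so 0.08064 liter = 0.08064 * 0.001 = 8.064e-05 m^3. 1 sqft = 0.09290304 m^2, so 40.49 sqft = 40.49 * 0.09290304 = 3.7616441 m^2. Combine: 8.064e-05 m^3 / 3.7616441 m^2 = 2.1437435e-05 m. 1 au = 1.4959787e+11 m, so 2.1437435e-05 m = 2.1437435e-05 / 1.4959787e+11 = 1.433004e-16 au ≈ 1.433e-16 au (4 s.f.).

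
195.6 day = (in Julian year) 1 day = 86400 s, so 195.6 day = 195.6 * 86400 = 16899840 s. 1 Julian year = 31557600 s, so 16899840 s = 16899840 / 31557600 = 0.53552361 Julian year ≈ 0.5355 Julian year (4 s.f.). Final answer: 0.5355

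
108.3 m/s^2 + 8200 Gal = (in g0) 19.41. Check: 108.3 m/s^2 is already in m/s^2. 1 Gal = 0.01 m/s^2, so 8200 Gal = 8200 * 0.01 = 82 m/s^2. Sum: 108.3 + 82 = 190.3 m/s^2. 1 g0 = 9.80665 m/s^2, so 190.3 m/s^2 = 190.3 / 9.80665 = 19.4052 g0 ≈ 19.41 g0 (4 s.f.).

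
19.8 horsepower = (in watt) 1 horsepower = 745.69987 W, so 19.8 horsepower = 19.8 * 745.69987 = 14764.857 W. 14764.857 W = 14764.857 watt ≈ 1.476e+04 watt (4 s.f.). Final answer: 1.476e+04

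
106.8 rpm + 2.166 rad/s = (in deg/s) 1 rpm = 0.10471976 rad/s, so 106.8 rpm = 106.8 * 0.10471976 = 11.18407 rad/s. 2.166 rad/s is already in rad/s. Sum: 11.18407 + 2.166 = 13.35007 rad/s. 1 deg/s = 0.017453293 rad/s, so 13.35007 rad/s = 13.35007 / 0.017453293 = 764.90266 deg/s ≈ 764.9 deg/s (4 s.f.). Final answer: 764.9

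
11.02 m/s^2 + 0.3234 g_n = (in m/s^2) 14.19. Check: 11.02 m/s^2 is already in m/s^2. 1 g_n = 9.80665 m/s^2, so 0.3234 g_n = 0.3234 * 9.80665 = 3.1714706 m/s^2. Sum: 11.02 + 3.1714706 = 14.191471 m/s^2. Result: 14.191471 m/s^2 ≈ 14.19 m/s^2 (4 s.f.).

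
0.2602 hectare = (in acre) 1 hectare = 10000 m^2, so 0.2602 hectare = 0.2602 * 10000 = 2602 m^2. 1 acre = 4046.8564 m^2, so 2602 m^2 = 2602 / 4046.8564 = 0.6429682 acre ≈ 0.643 acre (4 s.f.). Final answer: 0.643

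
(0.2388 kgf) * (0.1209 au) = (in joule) 1 kgf = 9.80665 N, so 0.2388 kgf = 0.2388 * 9.80665 = 2.341828 N. 1 au = 1.4959787e+11 m, so 0.1209 au = 0.1209 * 1.4959787e+11 = 1.8086383e+10 m. Combine: 2.341828 N * 1.8086383e+10 m = 4.2355197e+10 J. 4.2355197e+10 J = 4.2355197e+10 joule ≈ 4.236e+10 joule (4 s.f.). Final answer: 4.236e+10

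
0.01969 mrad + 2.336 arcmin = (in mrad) 0.6992. Check: 1 mrad = 0.001 rad, so 0.01969 mrad = 0.01969 * 0.001 = 1.969e-05 rad. 1 arcmin = 0.00029088821 rad, so 2.336 arcmin = 2.336 * 0.00029088821 = 0.00067951486 rad. Sum: 1.969e-05 + 0.00067951486 = 0.00069920486 rad. 1 mrad = 0.001 rad, so 0.00069920486 rad = 0.00069920486 / 0.001 = 0.69920486 mrad ≈ 0.6992 mrad (4 s.f.).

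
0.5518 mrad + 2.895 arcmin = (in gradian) 1 mrad = 0.001 rad, so 0.5518 mrad = 0.5518 * 0.001 = 0.0005518 rad. 1 arcmin = 0.00029088821 rad, so 2.895 arcmin = 2.895 * 0.00029088821 = 0.00084212136 rad. Sum: 0.0005518 + 0.00084212136 = 0.0013939214 rad. 1 gradian = 0.015707963 rad, so 0.0013939214 rad = 0.0013939214 / 0.015707963 = 0.08873979 gradian ≈ 0.08874 gradian (4 s.f.). Final answer: 0.08874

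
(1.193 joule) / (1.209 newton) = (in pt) 2797. Check: 1.193 joule = 1.193 J. 1.209 newton = 1.209 N. Combine: 1.193 J / 1.209 N = 0.98676592 m. 1 pt = 0.00035277778 m, so 0.98676592 m = 0.98676592 / 0.00035277778 = 2797.1317 pt ≈ 2797 pt (4 s.f.).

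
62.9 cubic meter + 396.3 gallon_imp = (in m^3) 62.9 cubic meter = 62.9 m^3. 1 gallon_imp = 0.00454609 m^3, so 396.3 gallon_imp = 396.3 * 0.00454609 = 1.8016155 m^3. Sum: 62.9 + 1.8016155 = 64.701615 m^3. Result: 64.701615 m^3 ≈ 64.7 m^3 (4 s.f.). Final answer: 64.7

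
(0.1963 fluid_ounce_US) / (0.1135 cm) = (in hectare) 1 fluid_ounce_US = 2.957353e-05 m^3, so 0.1963 fluid_ounce_US = 0.1963 * 2.957353e-05 = 5.8052839e-06 m^3. 1 cm = 0.01 m, so 0.1135 cm = 0.1135 * 0.01 = 0.001135 m. Combine: 5.8052839e-06 m^3 / 0.001135 m = 0.0051147875 m^2. 1 hectare = 10000 m^2, so 0.0051147875 m^2 = 0.0051147875 / 10000 = 5.1147875e-07 hectare ≈ 5.115e-07 hectare (4 s.f.). Final answer: 5.115e-07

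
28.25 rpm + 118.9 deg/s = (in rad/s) 1 rpm = 0.10471976 rad/s, so 28.25 rpm = 28.25 * 0.10471976 = 2.9583331 rad/s. 1 deg/s = 0.017453293 rad/s, so 118.9 deg/s = 118.9 * 0.017453293 = 2.0751965 rad/s. Sum: 2.9583331 + 2.0751965 = 5.0335296 rad/s. Result: 5.0335296 rad/s ≈ 5.034 rad/s (4 s.f.). Final answer: 5.034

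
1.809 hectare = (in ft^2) 1.947e+05. Check: 1 hectare = 10000 m^2, so 1.809 hectare = 1.809 * 10000 = 18090 m^2. 1 ft^2 = 0.09290304 m^2, so 18090 m^2 = 18090 / 0.09290304 = 194719.14 ft^2 ≈ 1.947e+05 ft^2 (4 s.f.).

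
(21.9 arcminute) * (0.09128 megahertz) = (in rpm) 1 arcminute = 0.00029088821 rad, so 21.9 arcminute = 21.9 * 0.00029088821 = 0.0063704518 rad. 1 megahertz = 1000000 Hz, so 0.09128 megahertz = 0.09128 * 1000000 = 91280 Hz. Combine: 0.0063704518 rad * 91280 Hz = 581.49484 rad/s. 1 rpm = 0.10471976 rad/s, so 581.49484 rad/s = 581.49484 / 0.10471976 = 5552.8667 rpm ≈ 5553 rpm (4 s.f.). Final answer: 5553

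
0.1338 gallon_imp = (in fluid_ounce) 20.57. Check: 1 gallon_imp = 0.00454609 m^3, so 0.1338 gallon_imp = 0.1338 * 0.00454609 = 0.00060826684 m^3. 1 fluid_ounce = 2.957353e-05 m^3, so 0.00060826684 m^3 = 0.00060826684 / 2.957353e-05 = 20.567949 fluid_ounce ≈ 20.57 fluid_ounce (4 s.f.).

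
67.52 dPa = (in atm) 1 dPa = 0.1 Pa, so 67.52 dPa = 67.52 * 0.1 = 6.752 Pa. 1 atm = 101325 Pa, so 6.752 Pa = 6.752 / 101325 = 6.6637059e-05 atm ≈ 6.664e-05 atm (4 s.f.). Final answer: 6.664e-05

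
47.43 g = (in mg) 1 g = 0.001 kg, so 47.43 g = 47.43 * 0.001 = 0.04743 kg. 1 mg = 1e-06 kg, so 0.04743 kg = 0.04743 / 1e-06 = 47430 mg ≈ 4.743e+04 mg (4 s.f.). Final answer: 4.743e+04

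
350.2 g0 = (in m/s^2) 3434. Check: 1 g0 = 9.80665 m/s^2, so 350.2 g0 = 350.2 * 9.80665 = 3434.2888 m/s^2. Result: 3434.2888 m/s^2 ≈ 3434 m/s^2 (4 s.f.).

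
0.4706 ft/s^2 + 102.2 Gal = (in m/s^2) 1.165. Check: 1 ft/s^2 = 0.3048 m/s^2, so 0.4706 ft/s^2 = 0.4706 * 0.3048 = 0.14343888 m/s^2. 1 Gal = 0.01 m/s^2, so 102.2 Gal = 102.2 * 0.01 = 1.022 m/s^2. Sum: 0.14343888 + 1.022 = 1.1654389 m/s^2. Result: 1.1654389 m/s^2 ≈ 1.165 m/s^2 (4 s.f.).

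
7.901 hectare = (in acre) 19.52. Check: 1 hectare = 10000 m^2, so 7.901 hectare = 7.901 * 10000 = 79010 m^2. 1 acre = 4046.8564 m^2, so 79010 m^2 = 79010 / 4046.8564 = 19.523796 acre ≈ 19.52 acre (4 s.f.).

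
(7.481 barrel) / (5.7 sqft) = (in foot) 7.369. Check: 1 barrel = 0.15898729 m^3, so 7.481 barrel = 7.481 * 0.15898729 = 1.189384 m^3. 1 sqft = 0.09290304 m^2, so 5.7 sqft = 5.7 * 0.09290304 = 0.52954733 m^2. Combine: 1.189384 m^3 / 0.52954733 m^2 = 2.246039 m. 1 foot = 0.3048 m, so 2.246039 m = 2.246039 / 0.3048 = 7.3688944 foot ≈ 7.369 foot (4 s.f.).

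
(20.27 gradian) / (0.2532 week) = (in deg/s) 0.0001191. Check: 1 gradian = 0.015707963 rad, so 20.27 gradian = 20.27 * 0.015707963 = 0.31840042 rad. 1 week = 604800 s, so 0.2532 week = 0.2532 * 604800 = 153135.36 s. Combine: 0.31840042 rad / 153135.36 s = 2.079209e-06 rad/s. 1 deg/s = 0.017453293 rad/s, so 2.079209e-06 rad/s = 2.079209e-06 / 0.017453293 = 0.0001191299 deg/s ≈ 0.0001191 deg/s (4 s.f.).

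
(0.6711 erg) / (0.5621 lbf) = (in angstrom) 1 erg = 1e-07 J, so 0.6711 erg = 0.6711 * 1e-07 = 6.711e-08 J. 1 lbf = 4.4482216 N, so 0.5621 lbf = 0.5621 * 4.4482216 = 2.5003454 N. Combine: 6.711e-08 J / 2.5003454 N = 2.6840292e-08 m. 1 angstrom = 1e-10 m, so 2.6840292e-08 m = 2.6840292e-08 / 1e-10 = 268.40292 angstrom ≈ 268.4 angstrom (4 s.f.). Final answer: 268.4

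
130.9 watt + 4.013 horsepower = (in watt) 3123. Check: 130.9 watt = 130.9 W. 1 horsepower = 745.69987 W, so 4.013 horsepower = 4.013 * 745.69987 = 2992.4936 W. Sum: 130.9 + 2992.4936 = 3123.3936 W. 3123.3936 W = 3123.3936 watt ≈ 3123 watt (4 s.f.).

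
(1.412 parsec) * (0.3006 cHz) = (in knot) 2.546e+14. Check: 1 parsec = 3.0856776e+16 m, so 1.412 parsec = 1.412 * 3.0856776e+16 = 4.3569767e+16 m. 1 cHz = 0.01 Hz, so 0.3006 cHz = 0.3006 * 0.01 = 0.003006 Hz. Combine: 4.3569767e+16 m * 0.003006 Hz = 1.3097072e+14 m/s. 1 knot = 0.51444444 m/s, so 1.3097072e+14 m/s = 1.3097072e+14 / 0.51444444 = 2.5458671e+14 knot ≈ 2.546e+14 knot (4 s.f.).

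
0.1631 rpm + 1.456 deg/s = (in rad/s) 0.04249. Check: 1 rpm = 0.10471976 rad/s, so 0.1631 rpm = 0.1631 * 0.10471976 = 0.017079792 rad/s. 1 deg/s = 0.017453293 rad/s, so 1.456 deg/s = 1.456 * 0.017453293 = 0.025411994 rad/s. Sum: 0.017079792 + 0.025411994 = 0.042491786 rad/s. Result: 0.042491786 rad/s ≈ 0.04249 rad/s (4 s.f.).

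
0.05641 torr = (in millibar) 1 torr = 133.32237 Pa, so 0.05641 torr = 0.05641 * 133.32237 = 7.5207148 Pa. 1 millibar = 100 Pa, so 7.5207148 Pa = 7.5207148 / 100 = 0.075207148 millibar ≈ 0.07521 millibar (4 s.f.). Final answer: 0.07521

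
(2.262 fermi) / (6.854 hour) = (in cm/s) 9.167e-18. Check: 1 fermi = 1e-15 m, so 2.262 fermi = 2.262 * 1e-15 = 2.262e-15 m. 1 hour = 3600 s, so 6.854 hour = 6.854 * 3600 = 24674.4 s. Combine: 2.262e-15 m / 24674.4 s = 9.1673962e-20 m/s. 1 cm/s = 0.01 m/s, so 9.1673962e-20 m/s = 9.1673962e-20 / 0.01 = 9.1673962e-18 cm/s ≈ 9.167e-18 cm/s (4 s.f.).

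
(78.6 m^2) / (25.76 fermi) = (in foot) 1.001e+16. Check: 78.6 m^2 is already in m^2. 1 fermi = 1e-15 m, so 25.76 fermi = 25.76 * 1e-15 = 2.576e-14 m. Combine: 78.6 m^2 / 2.576e-14 m = 3.0512422e+15 m. 1 foot = 0.3048 m, so 3.0512422e+15 m = 3.0512422e+15 / 0.3048 = 1.0010637e+16 foot ≈ 1.001e+16 foot (4 s.f.).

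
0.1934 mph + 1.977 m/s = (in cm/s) 1 mph = 0.44704 m/s, so 0.1934 mph = 0.1934 * 0.44704 = 0.086457536 m/s. 1.977 m/s is already in m/s. Sum: 0.086457536 + 1.977 = 2.0634575 m/s. 1 cm/s = 0.01 m/s, so 2.0634575 m/s = 2.0634575 / 0.01 = 206.34575 cm/s ≈ 206.3 cm/s (4 s.f.). Final answer: 206.3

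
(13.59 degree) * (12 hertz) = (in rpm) 27.18. Check: 1 degree = 0.017453293 rad, so 13.59 degree = 13.59 * 0.017453293 = 0.23719025 rad. 12 hertz = 12 Hz. Combine: 0.23719025 rad * 12 Hz = 2.8462829 rad/s. 1 rpm = 0.10471976 rad/s, so 2.8462829 rad/s = 2.8462829 / 0.10471976 = 27.18 rpm.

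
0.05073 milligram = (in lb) 1 milligram = 1e-06 kg, so 0.05073 milligram = 0.05073 * 1e-06 = 5.073e-08 kg. 1 lb = 0.45359237 kg, so 5.073e-08 kg = 5.073e-08 / 0.45359237 = 1.1184051e-07 lb ≈ 1.118e-07 lb (4 s.f.). Final answer: 1.118e-07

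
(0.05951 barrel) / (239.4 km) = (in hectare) 3.952e-12. Check: 1 barrel = 0.15898729 m^3, so 0.05951 barrel = 0.05951 * 0.15898729 = 0.0094613339 m^3. 1 km = 1000 m, so 239.4 km = 239.4 * 1000 = 239400 m. Combine: 0.0094613339 m^3 / 239400 m = 3.9521027e-08 m^2. 1 hectare = 10000 m^2, so 3.9521027e-08 m^2 = 3.9521027e-08 / 10000 = 3.9521027e-12 hectare ≈ 3.952e-12 hectare (4 s.f.).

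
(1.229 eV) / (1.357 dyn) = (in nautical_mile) 7.835e-18. Check: 1 eV = 1.6021766e-19 J, so 1.229 eV = 1.229 * 1.6021766e-19 = 1.9690751e-19 J. 1 dyn = 1e-05 N, so 1.357 dyn = 1.357 * 1e-05 = 1.357e-05 N. Combine: 1.9690751e-19 J / 1.357e-05 N = 1.4510502e-14 m. 1 nautical_mile = 1852 m, so 1.4510502e-14 m = 1.4510502e-14 / 1852 = 7.8350441e-18 nautical_mile ≈ 7.835e-18 nautical_mile (4 s.f.).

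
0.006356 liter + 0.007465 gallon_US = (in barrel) 1 liter = 0.001 m^3, so 0.006356 liter = 0.006356 * 0.001 = 6.356e-06 m^3. 1 gallon_US = 0.0037854118 m^3, so 0.007465 gallon_US = 0.007465 * 0.0037854118 = 2.8258099e-05 m^3. Sum: 6.356e-06 + 2.8258099e-05 = 3.4614099e-05 m^3. 1 barrel = 0.15898729 m^3, so 3.4614099e-05 m^3 = 3.4614099e-05 / 0.15898729 = 0.00021771613 barrel ≈ 0.0002177 barrel (4 s.f.). Final answer: 0.0002177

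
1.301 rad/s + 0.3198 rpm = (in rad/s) 1.301 rad/s is already in rad/s. 1 rpm = 0.10471976 rad/s, so 0.3198 rpm = 0.3198 * 0.10471976 = 0.033489378 rad/s. Sum: 1.301 + 0.033489378 = 1.3344894 rad/s. Result: 1.3344894 rad/s ≈ 1.334 rad/s (4 s.f.). Final answer: 1.334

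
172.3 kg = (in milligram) 1 milligram = 1e-06 kg, so 172.3 kg = 172.3 / 1e-06 = 1.723e+08 milligram. Final answer: 1.723e+08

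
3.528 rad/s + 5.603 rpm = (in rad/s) 4.115. Check: 3.528 rad/s is already in rad/s. 1 rpm = 0.10471976 rad/s, so 5.603 rpm = 5.603 * 0.10471976 = 0.58674479 rad/s. Sum: 3.528 + 0.58674479 = 4.1147448 rad/s. Result: 4.1147448 rad/s ≈ 4.115 rad/s (4 s.f.).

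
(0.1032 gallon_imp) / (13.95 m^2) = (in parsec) 1.09e-21. Check: 1 gallon_imp = 0.00454609 m^3, so 0.1032 gallon_imp = 0.1032 * 0.00454609 = 0.00046915649 m^3. 13.95 m^2 is already in m^2. Combine: 0.00046915649 m^3 / 13.95 m^2 = 3.3631289e-05 m. 1 parsec = 3.0856776e+16 m, so 3.3631289e-05 m = 3.3631289e-05 / 3.0856776e+16 = 1.0899159e-21 parsec ≈ 1.09e-21 parsec (4 s.f.).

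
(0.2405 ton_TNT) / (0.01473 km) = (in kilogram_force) 6.966e+06. Check: 1 ton_TNT = 4.184e+09 J, so 0.2405 ton_TNT = 0.2405 * 4.184e+09 = 1.006252e+09 J. 1 km = 1000 m, so 0.01473 km = 0.01473 * 1000 = 14.73 m. Combine: 1.006252e+09 J / 14.73 m = 68313103 N. 1 kilogram_force = 9.80665 N, so 68313103 N = 68313103 / 9.80665 = 6965997.8 kilogram_force ≈ 6.966e+06 kilogram_force (4 s.f.).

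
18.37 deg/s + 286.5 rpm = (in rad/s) 1 deg/s = 0.017453293 rad/s, so 18.37 deg/s = 18.37 * 0.017453293 = 0.32061698 rad/s. 1 rpm = 0.10471976 rad/s, so 286.5 rpm = 286.5 * 0.10471976 = 30.00221 rad/s. Sum: 0.32061698 + 30.00221 = 30.322827 rad/s. Result: 30.322827 rad/s ≈ 30.32 rad/s (4 s.f.). Final answer: 30.32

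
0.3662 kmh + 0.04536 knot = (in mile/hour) 1 kmh = 0.27777778 m/s, so 0.3662 kmh = 0.3662 * 0.27777778 = 0.10172222 m/s. 1 knot = 0.51444444 m/s, so 0.04536 knot = 0.04536 * 0.51444444 = 0.0233352 m/s. Sum: 0.10172222 + 0.0233352 = 0.12505742 m/s. 1 mile/hour = 0.44704 m/s, so 0.12505742 m/s = 0.12505742 / 0.44704 = 0.27974549 mile/hour ≈ 0.2797 mile/hour (4 s.f.). Final answer: 0.2797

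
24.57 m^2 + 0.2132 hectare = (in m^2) 24.57 m^2 is already in m^2. 1 hectare = 10000 m^2, so 0.2132 hectare = 0.2132 * 10000 = 2132 m^2. Sum: 24.57 + 2132 = 2156.57 m^2. Result: 2156.57 m^2 ≈ 2157 m^2 (4 s.f.). Final answer: 2157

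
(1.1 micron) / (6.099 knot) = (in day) 1 micron = 1e-06 m, so 1.1 micron = 1.1 * 1e-06 = 1.1e-06 m. 1 knot = 0.51444444 m/s, so 6.099 knot = 6.099 * 0.51444444 = 3.1375967 m/s. Combine: 1.1e-06 m / 3.1375967 m/s = 3.5058681e-07 s. 1 day = 86400 s, so 3.5058681e-07 s = 3.5058681e-07 / 86400 = 4.0577177e-12 day ≈ 4.058e-12 day (4 s.f.). Final answer: 4.058e-12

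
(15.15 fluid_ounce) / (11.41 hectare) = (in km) 3.927e-12. Check: 1 fluid_ounce = 2.957353e-05 m^3, so 15.15 fluid_ounce = 15.15 * 2.957353e-05 = 0.00044803897 m^3. 1 hectare = 10000 m^2, so 11.41 hectare = 11.41 * 10000 = 114100 m^2. Combine: 0.00044803897 m^3 / 114100 m^2 = 3.9267219e-09 m. 1 km = 1000 m, so 3.9267219e-09 m = 3.9267219e-09 / 1000 = 3.9267219e-12 km ≈ 3.927e-12 km (4 s.f.).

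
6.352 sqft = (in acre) 1 sqft = 0.09290304 m^2, so 6.352 sqft = 6.352 * 0.09290304 = 0.59012011 m^2. 1 acre = 4046.8564 m^2, so 0.59012011 m^2 = 0.59012011 / 4046.8564 = 0.00014582185 acre ≈ 0.0001458 acre (4 s.f.). Final answer: 0.0001458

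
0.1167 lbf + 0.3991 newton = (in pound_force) 1 lbf = 4.4482216 N, so 0.1167 lbf = 0.1167 * 4.4482216 = 0.51910746 N. 0.3991 newton = 0.3991 N. Sum: 0.51910746 + 0.3991 = 0.91820746 N. 1 pound_force = 4.4482216 N, so 0.91820746 N = 0.91820746 / 4.4482216 = 0.20642125 pound_force ≈ 0.2064 pound_force (4 s.f.). Final answer: 0.2064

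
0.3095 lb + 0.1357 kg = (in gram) 276.1. Check: 1 lb = 0.45359237 kg, so 0.3095 lb = 0.3095 * 0.45359237 = 0.14038684 kg. 0.1357 kg is already in kg. Sum: 0.14038684 + 0.1357 = 0.27608684 kg. 1 gram = 0.001 kg, so 0.27608684 kg = 0.27608684 / 0.001 = 276.08684 gram ≈ 276.1 gram (4 s.f.).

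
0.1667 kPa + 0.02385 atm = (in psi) 1 kPa = 1000 Pa, so 0.1667 kPa = 0.1667 * 1000 = 166.7 Pa. 1 atm = 101325 Pa, so 0.02385 atm = 0.02385 * 101325 = 2416.6013 Pa. Sum: 166.7 + 2416.6013 = 2583.3012 Pa. 1 psi = 6894.7573 Pa, so 2583.3012 Pa = 2583.3012 / 6894.7573 = 0.37467617 psi ≈ 0.3747 psi (4 s.f.). Final answer: 0.3747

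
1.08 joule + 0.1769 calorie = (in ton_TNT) 4.35e-10. Check: 1.08 joule = 1.08 J. 1 calorie = 4.184 J, so 0.1769 calorie = 0.1769 * 4.184 = 0.7401496 J. Sum: 1.08 + 0.7401496 = 1.8201496 J. 1 ton_TNT = 4.184e+09 J, so 1.8201496 J = 1.8201496 / 4.184e+09 = 4.350262e-10 ton_TNT ≈ 4.35e-10 ton_TNT (4 s.f.).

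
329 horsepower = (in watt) 1 horsepower = 745.69987 W, so 329 horsepower = 329 * 745.69987 = 245335.26 W. 245335.26 W = 245335.26 watt ≈ 2.453e+05 watt (4 s.f.). Final answer: 2.453e+05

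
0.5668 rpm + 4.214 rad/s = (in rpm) 40.81. Check: 1 rpm = 0.10471976 rad/s, so 0.5668 rpm = 0.5668 * 0.10471976 = 0.059355157 rad/s. 4.214 rad/s is already in rad/s. Sum: 0.059355157 + 4.214 = 4.2733552 rad/s. 1 rpm = 0.10471976 rad/s, so 4.2733552 rad/s = 4.2733552 / 0.10471976 = 40.807536 rpm ≈ 40.81 rpm (4 s.f.).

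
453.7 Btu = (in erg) 1 Btu = 1055.0559 J, so 453.7 Btu = 453.7 * 1055.0559 = 478678.84 J. 1 erg = 1e-07 J, so 478678.84 J = 478678.84 / 1e-07 = 4.7867884e+12 erg ≈ 4.787e+12 erg (4 s.f.). Final answer: 4.787e+12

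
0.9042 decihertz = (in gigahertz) 1 decihertz = 0.1 Hz, so 0.9042 decihertz = 0.9042 * 0.1 = 0.09042 Hz. 1 gigahertz = 1e+09 Hz, so 0.09042 Hz = 0.09042 / 1e+09 = 9.042e-11 gigahertz. Final answer: 9.042e-11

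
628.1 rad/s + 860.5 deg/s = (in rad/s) 643.1. Check: 628.1 rad/s is already in rad/s. 1 deg/s = 0.017453293 rad/s, so 860.5 deg/s = 860.5 * 0.017453293 = 15.018558 rad/s. Sum: 628.1 + 15.018558 = 643.11856 rad/s. Result: 643.11856 rad/s ≈ 643.1 rad/s (4 s.f.).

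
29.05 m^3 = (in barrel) 182.7. Check: 1 barrel = 0.15898729 m^3, so 29.05 m^3 = 29.05 / 0.15898729 = 182.719 barrel ≈ 182.7 barrel (4 s.f.).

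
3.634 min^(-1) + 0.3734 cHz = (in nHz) 6.43e+07. Check: 1 min^(-1) = 0.016666667 Hz, so 3.634 min^(-1) = 3.634 * 0.016666667 = 0.060566667 Hz. 1 cHz = 0.01 Hz, so 0.3734 cHz = 0.3734 * 0.01 = 0.003734 Hz. Sum: 0.060566667 + 0.003734 = 0.064300667 Hz. 1 nHz = 1e-09 Hz, so 0.064300667 Hz = 0.064300667 / 1e-09 = 64300667 nHz ≈ 6.43e+07 nHz (4 s.f.).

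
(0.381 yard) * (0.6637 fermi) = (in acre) 5.714e-20. Check: 1 yard = 0.9144 m, so 0.381 yard = 0.381 * 0.9144 = 0.3483864 m. 1 fermi = 1e-15 m, so 0.6637 fermi = 0.6637 * 1e-15 = 6.637e-16 m. Combine: 0.3483864 m * 6.637e-16 m = 2.3122405e-16 m^2. 1 acre = 4046.8564 m^2, so 2.3122405e-16 m^2 = 2.3122405e-16 / 4046.8564 = 5.7136708e-20 acre ≈ 5.714e-20 acre (4 s.f.).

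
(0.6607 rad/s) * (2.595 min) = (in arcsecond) 0.6607 rad/s is already in rad/s. 1 min = 60 s, so 2.595 min = 2.595 * 60 = 155.7 s. Combine: 0.6607 rad/s * 155.7 s = 102.87099 rad. 1 arcsecond = 4.8481368e-06 rad, so 102.87099 rad = 102.87099 / 4.8481368e-06 = 21218665 arcsecond ≈ 2.122e+07 arcsecond (4 s.f.). Final answer: 2.122e+07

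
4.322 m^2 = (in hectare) 0.0004322. Check: 1 hectare = 10000 m^2, so 4.322 m^2 = 4.322 / 10000 = 0.0004322 hectare.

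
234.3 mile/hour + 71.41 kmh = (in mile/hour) 1 mile/hour = 0.44704 m/s, so 234.3 mile/hour = 234.3 * 0.44704 = 104.74147 m/s. 1 kmh = 0.27777778 m/s, so 71.41 kmh = 71.41 * 0.27777778 = 19.836111 m/s. Sum: 104.74147 + 19.836111 = 124.57758 m/s. 1 mile/hour = 0.44704 m/s, so 124.57758 m/s = 124.57758 / 0.44704 = 278.67212 mile/hour ≈ 278.7 mile/hour (4 s.f.). Final answer: 278.7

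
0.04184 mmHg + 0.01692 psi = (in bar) 0.001222. Check: 1 mmHg = 133.32237 Pa, so 0.04184 mmHg = 0.04184 * 133.32237 = 5.5782079 Pa. 1 psi = 6894.7573 Pa, so 0.01692 psi = 0.01692 * 6894.7573 = 116.65929 Pa. Sum: 5.5782079 + 116.65929 = 122.2375 Pa. 1 bar = 100000 Pa, so 122.2375 Pa = 122.2375 / 100000 = 0.001222375 bar ≈ 0.001222 bar (4 s.f.).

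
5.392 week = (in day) 37.74. Check: 1 week = 604800 s, so 5.392 week = 5.392 * 604800 = 3261081.6 s. 1 day = 86400 s, so 3261081.6 s = 3261081.6 / 86400 = 37.744 day ≈ 37.74 day (4 s.f.).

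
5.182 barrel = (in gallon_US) 1 barrel = 0.15898729 m^3, so 5.182 barrel = 5.182 * 0.15898729 = 0.82387216 m^3. 1 gallon_US = 0.0037854118 m^3, so 0.82387216 m^3 = 0.82387216 / 0.0037854118 = 217.644 gallon_US ≈ 217.6 gallon_US (4 s.f.). Final answer: 217.6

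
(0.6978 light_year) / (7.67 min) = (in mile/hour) 1 light_year = 9.4607305e+15 m, so 0.6978 light_year = 0.6978 * 9.4607305e+15 = 6.6016977e+15 m. 1 min = 60 s, so 7.67 min = 7.67 * 60 = 460.2 s. Combine: 6.6016977e+15 m / 460.2 s = 1.434528e+13 m/s. 1 mile/hour = 0.44704 m/s, so 1.434528e+13 m/s = 1.434528e+13 / 0.44704 = 3.2089477e+13 mile/hour ≈ 3.209e+13 mile/hour (4 s.f.). Final answer: 3.209e+13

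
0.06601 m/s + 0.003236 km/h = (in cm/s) 6.691. Check: 0.06601 m/s is already in m/s. 1 km/h = 0.27777778 m/s, so 0.003236 km/h = 0.003236 * 0.27777778 = 0.00089888889 m/s. Sum: 0.06601 + 0.00089888889 = 0.066908889 m/s. 1 cm/s = 0.01 m/s, so 0.066908889 m/s = 0.066908889 / 0.01 = 6.6908889 cm/s ≈ 6.691 cm/s (4 s.f.).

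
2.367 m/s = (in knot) 4.601. Check: 1 knot = 0.51444444 m/s, so 2.367 m/s = 2.367 / 0.51444444 = 4.6010799 knot ≈ 4.601 knot (4 s.f.).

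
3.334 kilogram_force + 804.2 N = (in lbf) 188.1. Check: 1 kilogram_force = 9.80665 N, so 3.334 kilogram_force = 3.334 * 9.80665 = 32.695371 N. 804.2 N is already in N. Sum: 32.695371 + 804.2 = 836.89537 N. 1 lbf = 4.4482216 N, so 836.89537 N = 836.89537 / 4.4482216 = 188.14156 lbf ≈ 188.1 lbf (4 s.f.).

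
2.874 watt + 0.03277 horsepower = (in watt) 27.31. Check: 2.874 watt = 2.874 W. 1 horsepower = 745.69987 W, so 0.03277 horsepower = 0.03277 * 745.69987 = 24.436585 W. Sum: 2.874 + 24.436585 = 27.310585 W. 27.310585 W = 27.310585 watt ≈ 27.31 watt (4 s.f.).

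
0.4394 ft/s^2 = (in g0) 1 ft/s^2 = 0.3048 m/s^2, so 0.4394 ft/s^2 = 0.4394 * 0.3048 = 0.13392912 m/s^2. 1 g0 = 9.80665 m/s^2, so 0.13392912 m/s^2 = 0.13392912 / 9.80665 = 0.01365697 g0 ≈ 0.01366 g0 (4 s.f.). Final answer: 0.01366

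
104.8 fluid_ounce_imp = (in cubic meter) 1 fluid_ounce_imp = 2.8413063e-05 m^3, so 104.8 fluid_ounce_imp = 104.8 * 2.8413063e-05 = 0.002977689 m^3. 0.002977689 m^3 = 0.002977689 cubic meter ≈ 0.002978 cubic meter (4 s.f.). Final answer: 0.002978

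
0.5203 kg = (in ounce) 1 ounce = 0.028349523 kg, so 0.5203 kg = 0.5203 / 0.028349523 = 18.353042 ounce ≈ 18.35 ounce (4 s.f.). Final answer: 18.35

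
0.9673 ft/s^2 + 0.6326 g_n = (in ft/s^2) 21.32. Check: 1 ft/s^2 = 0.3048 m/s^2, so 0.9673 ft/s^2 = 0.9673 * 0.3048 = 0.29483304 m/s^2. 1 g_n = 9.80665 m/s^2, so 0.6326 g_n = 0.6326 * 9.80665 = 6.2036868 m/s^2. Sum: 0.29483304 + 6.2036868 = 6.4985198 m/s^2. 1 ft/s^2 = 0.3048 m/s^2, so 6.4985198 m/s^2 = 6.4985198 / 0.3048 = 21.320603 ft/s^2 ≈ 21.32 ft/s^2 (4 s.f.).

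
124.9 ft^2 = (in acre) 1 ft^2 = 0.09290304 m^2, so 124.9 ft^2 = 124.9 * 0.09290304 = 11.60359 m^2. 1 acre = 4046.8564 m^2, so 11.60359 m^2 = 11.60359 / 4046.8564 = 0.0028673095 acre ≈ 0.002867 acre (4 s.f.). Final answer: 0.002867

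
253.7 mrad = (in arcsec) 1 mrad = 0.001 rad, so 253.7 mrad = 253.7 * 0.001 = 0.2537 rad. 1 arcsec = 4.8481368e-06 rad, so 0.2537 rad = 0.2537 / 4.8481368e-06 = 52329.381 arcsec ≈ 5.233e+04 arcsec (4 s.f.). Final answer: 5.233e+04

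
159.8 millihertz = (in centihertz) 1 millihertz = 0.001 Hz, so 159.8 millihertz = 159.8 * 0.001 = 0.1598 Hz. 1 centihertz = 0.01 Hz, so 0.1598 Hz = 0.1598 / 0.01 = 15.98 centihertz. Final answer: 15.98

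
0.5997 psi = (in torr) 1 psi = 6894.7573 Pa, so 0.5997 psi = 0.5997 * 6894.7573 = 4134.7859 Pa. 1 torr = 133.32237 Pa, so 4134.7859 Pa = 4134.7859 / 133.32237 = 31.013445 torr ≈ 31.01 torr (4 s.f.). Final answer: 31.01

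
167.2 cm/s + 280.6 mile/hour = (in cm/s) 1.271e+04. Check: 1 cm/s = 0.01 m/s, so 167.2 cm/s = 167.2 * 0.01 = 1.672 m/s. 1 mile/hour = 0.44704 m/s, so 280.6 mile/hour = 280.6 * 0.44704 = 125.43942 m/s. Sum: 1.672 + 125.43942 = 127.11142 m/s. 1 cm/s = 0.01 m/s, so 127.11142 m/s = 127.11142 / 0.01 = 12711.142 cm/s ≈ 1.271e+04 cm/s (4 s.f.).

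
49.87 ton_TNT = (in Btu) 1 ton_TNT = 4.184e+09 J, so 49.87 ton_TNT = 49.87 * 4.184e+09 = 2.0865608e+11 J. 1 Btu = 1055.0559 J, so 2.0865608e+11 J = 2.0865608e+11 / 1055.0559 = 1.977678e+08 Btu ≈ 1.978e+08 Btu (4 s.f.). Final answer: 1.978e+08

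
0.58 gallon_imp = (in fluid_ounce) 1 gallon_imp = 0.00454609 m^3, so 0.58 gallon_imp = 0.58 * 0.00454609 = 0.0026367322 m^3. 1 fluid_ounce = 2.957353e-05 m^3, so 0.0026367322 m^3 = 0.0026367322 / 2.957353e-05 = 89.158522 fluid_ounce ≈ 89.16 fluid_ounce (4 s.f.). Final answer: 89.16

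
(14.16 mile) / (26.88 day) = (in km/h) 0.03532. Check: 1 mile = 1609.344 m, so 14.16 mile = 14.16 * 1609.344 = 22788.311 m. 1 day = 86400 s, so 26.88 day = 26.88 * 86400 = 2322432 s. Combine: 22788.311 m / 2322432 s = 0.0098122619 m/s. 1 km/h = 0.27777778 m/s, so 0.0098122619 m/s = 0.0098122619 / 0.27777778 = 0.035324143 km/h ≈ 0.03532 km/h (4 s.f.).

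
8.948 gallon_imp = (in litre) 40.68. Check: 1 gallon_imp = 0.00454609 m^3, so 8.948 gallon_imp = 8.948 * 0.00454609 = 0.040678413 m^3. 1 litre = 0.001 m^3, so 0.040678413 m^3 = 0.040678413 / 0.001 = 40.678413 litre ≈ 40.68 litre (4 s.f.).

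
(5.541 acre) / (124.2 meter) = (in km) 0.1805. Check: 1 acre = 4046.8564 m^2, so 5.541 acre = 5.541 * 4046.8564 = 22423.631 m^2. 124.2 meter = 124.2 m. Combine: 22423.631 m^2 / 124.2 m = 180.54454 m. 1 km = 1000 m, so 180.54454 m = 180.54454 / 1000 = 0.18054454 km ≈ 0.1805 km (4 s.f.).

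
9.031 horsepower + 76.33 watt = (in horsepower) 9.133. Check: 1 horsepower = 745.69987 W, so 9.031 horsepower = 9.031 * 745.69987 = 6734.4155 W. 76.33 watt = 76.33 W. Sum: 6734.4155 + 76.33 = 6810.7455 W. 1 horsepower = 745.69987 W, so 6810.7455 W = 6810.7455 / 745.69987 = 9.1333602 horsepower ≈ 9.133 horsepower (4 s.f.).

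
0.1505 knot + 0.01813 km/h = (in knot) 0.1603. Check: 1 knot = 0.51444444 m/s, so 0.1505 knot = 0.1505 * 0.51444444 = 0.077423889 m/s. 1 km/h = 0.27777778 m/s, so 0.01813 km/h = 0.01813 * 0.27777778 = 0.0050361111 m/s. Sum: 0.077423889 + 0.0050361111 = 0.08246 m/s. 1 knot = 0.51444444 m/s, so 0.08246 m/s = 0.08246 / 0.51444444 = 0.16028942 knot ≈ 0.1603 knot (4 s.f.).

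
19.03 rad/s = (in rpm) 1 rpm = 0.10471976 rad/s, so 19.03 rad/s = 19.03 / 0.10471976 = 181.72311 rpm ≈ 181.7 rpm (4 s.f.). Final answer: 181.7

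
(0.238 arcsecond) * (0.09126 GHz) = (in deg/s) 6033. Check: 1 arcsecond = 4.8481368e-06 rad, so 0.238 arcsecond = 0.238 * 4.8481368e-06 = 1.1538566e-06 rad. 1 GHz = 1e+09 Hz, so 0.09126 GHz = 0.09126 * 1e+09 = 91260000 Hz. Combine: 1.1538566e-06 rad * 91260000 Hz = 105.30095 rad/s. 1 deg/s = 0.017453293 rad/s, so 105.30095 rad/s = 105.30095 / 0.017453293 = 6033.3 deg/s ≈ 6033 deg/s (4 s.f.).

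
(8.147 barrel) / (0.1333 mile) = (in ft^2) 0.06499. Check: 1 barrel = 0.15898729 m^3, so 8.147 barrel = 8.147 * 0.15898729 = 1.2952695 m^3. 1 mile = 1609.344 m, so 0.1333 mile = 0.1333 * 1609.344 = 214.52556 m. Combine: 1.2952695 m^3 / 214.52556 m = 0.0060378331 m^2. 1 ft^2 = 0.09290304 m^2, so 0.0060378331 m^2 = 0.0060378331 / 0.09290304 = 0.064990694 ft^2 ≈ 0.06499 ft^2 (4 s.f.).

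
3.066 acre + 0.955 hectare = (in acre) 5.426. Check: 1 acre = 4046.8564 m^2, so 3.066 acre = 3.066 * 4046.8564 = 12407.662 m^2. 1 hectare = 10000 m^2, so 0.955 hectare = 0.955 * 10000 = 9550 m^2. Sum: 12407.662 + 9550 = 21957.662 m^2. 1 acre = 4046.8564 m^2, so 21957.662 m^2 = 21957.662 / 4046.8564 = 5.4258564 acre ≈ 5.426 acre (4 s.f.).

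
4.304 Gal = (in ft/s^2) 1 Gal = 0.01 m/s^2, so 4.304 Gal = 4.304 * 0.01 = 0.04304 m/s^2. 1 ft/s^2 = 0.3048 m/s^2, so 0.04304 m/s^2 = 0.04304 / 0.3048 = 0.14120735 ft/s^2 ≈ 0.1412 ft/s^2 (4 s.f.). Final answer: 0.1412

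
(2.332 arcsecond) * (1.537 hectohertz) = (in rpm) 0.01659. Check: 1 arcsecond = 4.8481368e-06 rad, so 2.332 arcsecond = 2.332 * 4.8481368e-06 = 1.1305855e-05 rad. 1 hectohertz = 100 Hz, so 1.537 hectohertz = 1.537 * 100 = 153.7 Hz. Combine: 1.1305855e-05 rad * 153.7 Hz = 0.0017377099 rad/s. 1 rpm = 0.10471976 rad/s, so 0.0017377099 rad/s = 0.0017377099 / 0.10471976 = 0.016593907 rpm ≈ 0.01659 rpm (4 s.f.).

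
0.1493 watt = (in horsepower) 0.0002002. Check: 0.1493 watt = 0.1493 W. 1 horsepower = 745.69987 W, so 0.1493 W = 0.1493 / 745.69987 = 0.0002002146 horsepower ≈ 0.0002002 horsepower (4 s.f.).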